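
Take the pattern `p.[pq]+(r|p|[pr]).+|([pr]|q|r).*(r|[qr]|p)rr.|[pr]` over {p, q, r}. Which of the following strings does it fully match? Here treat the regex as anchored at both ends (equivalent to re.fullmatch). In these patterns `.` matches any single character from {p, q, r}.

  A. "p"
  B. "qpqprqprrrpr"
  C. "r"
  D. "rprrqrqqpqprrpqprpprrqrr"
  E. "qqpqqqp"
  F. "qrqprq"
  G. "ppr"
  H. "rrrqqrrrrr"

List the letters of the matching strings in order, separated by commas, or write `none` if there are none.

A → match
B → no match
C → match
D → no match
E → no match
F → no match
G → no match
H → match

A, C, H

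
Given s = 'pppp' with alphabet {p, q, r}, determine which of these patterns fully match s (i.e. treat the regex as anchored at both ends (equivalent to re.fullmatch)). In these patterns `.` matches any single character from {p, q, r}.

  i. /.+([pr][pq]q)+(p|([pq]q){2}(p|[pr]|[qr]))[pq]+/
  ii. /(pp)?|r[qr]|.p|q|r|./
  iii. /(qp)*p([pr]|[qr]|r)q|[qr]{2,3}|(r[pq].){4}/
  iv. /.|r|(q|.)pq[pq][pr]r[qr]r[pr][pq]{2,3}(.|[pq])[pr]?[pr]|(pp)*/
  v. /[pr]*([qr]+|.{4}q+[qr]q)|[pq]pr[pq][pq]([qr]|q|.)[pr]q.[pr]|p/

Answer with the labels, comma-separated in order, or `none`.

iv

i → no match
ii → no match
iii → no match
iv → match
v → no match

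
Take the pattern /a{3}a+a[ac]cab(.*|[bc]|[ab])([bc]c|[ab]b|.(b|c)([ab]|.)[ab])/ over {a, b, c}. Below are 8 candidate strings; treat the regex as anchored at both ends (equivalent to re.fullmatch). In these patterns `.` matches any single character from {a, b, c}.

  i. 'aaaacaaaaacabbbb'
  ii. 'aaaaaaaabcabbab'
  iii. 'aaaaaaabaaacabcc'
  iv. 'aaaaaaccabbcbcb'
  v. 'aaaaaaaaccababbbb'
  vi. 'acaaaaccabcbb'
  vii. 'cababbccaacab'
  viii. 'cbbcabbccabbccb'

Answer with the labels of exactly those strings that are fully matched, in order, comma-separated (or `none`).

i → no match
ii → no match
iii → no match
iv → match
v → match
vi → no match
vii → no match — must start with 'a'
viii → no match — must start with 'a'

iv, v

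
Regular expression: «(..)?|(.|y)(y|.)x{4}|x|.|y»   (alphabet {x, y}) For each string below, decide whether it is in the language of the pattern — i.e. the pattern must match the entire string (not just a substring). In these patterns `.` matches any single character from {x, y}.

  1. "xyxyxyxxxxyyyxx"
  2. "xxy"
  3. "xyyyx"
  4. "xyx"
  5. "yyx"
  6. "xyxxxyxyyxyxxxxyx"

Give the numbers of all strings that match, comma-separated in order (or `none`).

none

1 → no match
2 → no match
3 → no match
4 → no match
5 → no match
6 → no match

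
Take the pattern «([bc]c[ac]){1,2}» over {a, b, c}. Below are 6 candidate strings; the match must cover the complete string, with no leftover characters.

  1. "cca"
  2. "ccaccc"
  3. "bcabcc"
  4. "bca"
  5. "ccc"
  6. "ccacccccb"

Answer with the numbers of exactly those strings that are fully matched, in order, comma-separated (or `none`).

1, 2, 3, 4, 5

1 → match
2 → match
3 → match
4 → match
5 → match
6 → no match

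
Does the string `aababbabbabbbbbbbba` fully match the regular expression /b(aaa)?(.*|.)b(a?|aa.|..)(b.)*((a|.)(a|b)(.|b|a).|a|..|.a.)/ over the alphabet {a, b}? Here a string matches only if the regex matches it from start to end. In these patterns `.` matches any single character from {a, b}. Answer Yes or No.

No

Every match must start with `b`, but `aababbabbabbbbbbbba` does not.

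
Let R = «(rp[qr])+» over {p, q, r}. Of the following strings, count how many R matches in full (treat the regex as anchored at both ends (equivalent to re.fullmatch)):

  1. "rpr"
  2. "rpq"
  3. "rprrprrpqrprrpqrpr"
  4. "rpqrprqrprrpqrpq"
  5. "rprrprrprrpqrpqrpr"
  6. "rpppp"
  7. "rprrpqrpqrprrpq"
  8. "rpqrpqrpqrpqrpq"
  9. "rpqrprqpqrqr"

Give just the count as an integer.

6

1. "rpr" → match
2. "rpq" → match
3 → match
4 → no match
5 → match
6. "rpppp" → no match
7 → match
8 → match
9. "rpqrprqpqrqr" → no match
Total matched: 6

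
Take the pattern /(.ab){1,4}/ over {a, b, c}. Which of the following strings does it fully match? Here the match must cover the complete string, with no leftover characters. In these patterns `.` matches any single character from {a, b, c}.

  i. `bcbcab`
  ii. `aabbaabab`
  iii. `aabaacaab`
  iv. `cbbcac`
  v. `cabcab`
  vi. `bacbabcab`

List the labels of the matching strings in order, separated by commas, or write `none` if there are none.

i → no match
ii → no match
iii → no match
iv → no match — must end with `ab`
v → match
vi → no match

v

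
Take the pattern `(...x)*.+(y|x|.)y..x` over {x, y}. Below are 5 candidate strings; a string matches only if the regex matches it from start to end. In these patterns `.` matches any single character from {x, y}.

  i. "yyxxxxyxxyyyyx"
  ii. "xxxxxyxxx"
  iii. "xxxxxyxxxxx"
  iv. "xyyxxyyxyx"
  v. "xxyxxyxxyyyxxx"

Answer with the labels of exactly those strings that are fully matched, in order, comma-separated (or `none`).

i, ii, iv, v

i → match
ii. "xxxxxyxxx" → match
iii. "xxxxxyxxxxx" → no match
iv. "xyyxxyyxyx" → match
v → match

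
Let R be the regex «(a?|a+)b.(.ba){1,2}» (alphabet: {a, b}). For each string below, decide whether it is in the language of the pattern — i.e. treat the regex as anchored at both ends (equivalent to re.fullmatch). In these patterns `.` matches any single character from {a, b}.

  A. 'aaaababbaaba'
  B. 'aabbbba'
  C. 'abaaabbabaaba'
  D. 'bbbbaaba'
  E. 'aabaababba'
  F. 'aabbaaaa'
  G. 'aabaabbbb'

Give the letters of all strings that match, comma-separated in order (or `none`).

A, B, D, E

A → match
B → match
C → no match
D → match
E → match
F → no match — must end with 'ba'
G → no match — must end with 'ba'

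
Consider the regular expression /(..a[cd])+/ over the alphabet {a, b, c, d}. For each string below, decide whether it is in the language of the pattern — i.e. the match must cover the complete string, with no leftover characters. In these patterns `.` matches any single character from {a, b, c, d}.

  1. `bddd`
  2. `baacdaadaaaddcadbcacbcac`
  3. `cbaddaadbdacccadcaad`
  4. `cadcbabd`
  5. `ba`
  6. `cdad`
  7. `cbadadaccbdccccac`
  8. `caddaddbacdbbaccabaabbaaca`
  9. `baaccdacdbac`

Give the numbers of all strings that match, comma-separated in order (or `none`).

2, 3, 6, 9

1 → no match
2 → match
3 → match
4 → no match
5 → no match
6 → match
7 → no match
8 → no match
9 → match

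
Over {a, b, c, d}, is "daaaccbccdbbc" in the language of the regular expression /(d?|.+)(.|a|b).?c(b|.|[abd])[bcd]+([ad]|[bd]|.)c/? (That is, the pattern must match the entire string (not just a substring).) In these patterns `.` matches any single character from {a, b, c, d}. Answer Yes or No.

Yes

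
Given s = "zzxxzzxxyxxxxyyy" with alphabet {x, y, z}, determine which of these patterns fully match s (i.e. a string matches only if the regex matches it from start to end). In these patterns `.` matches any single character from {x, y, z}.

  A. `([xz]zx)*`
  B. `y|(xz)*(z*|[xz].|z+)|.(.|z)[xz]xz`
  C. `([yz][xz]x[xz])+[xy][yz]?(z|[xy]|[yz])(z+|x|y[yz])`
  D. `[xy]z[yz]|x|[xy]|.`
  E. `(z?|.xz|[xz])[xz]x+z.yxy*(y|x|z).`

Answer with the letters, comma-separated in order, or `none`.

A → no match
B → no match
C → match
D → no match
E → no match

C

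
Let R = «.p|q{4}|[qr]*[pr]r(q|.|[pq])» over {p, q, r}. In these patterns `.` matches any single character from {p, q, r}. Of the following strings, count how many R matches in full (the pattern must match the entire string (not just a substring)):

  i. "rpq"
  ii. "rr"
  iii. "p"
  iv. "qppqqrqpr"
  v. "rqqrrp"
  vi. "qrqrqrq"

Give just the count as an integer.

i → no match
ii → no match
iii → no match
iv → no match
v → match
vi → no match
Total matched: 1

1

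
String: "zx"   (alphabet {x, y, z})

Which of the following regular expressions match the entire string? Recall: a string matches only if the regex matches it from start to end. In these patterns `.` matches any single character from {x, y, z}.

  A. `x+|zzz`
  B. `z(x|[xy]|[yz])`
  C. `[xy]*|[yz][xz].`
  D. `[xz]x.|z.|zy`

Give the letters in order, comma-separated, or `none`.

A → no match
B → match
C → no match
D → match

B, D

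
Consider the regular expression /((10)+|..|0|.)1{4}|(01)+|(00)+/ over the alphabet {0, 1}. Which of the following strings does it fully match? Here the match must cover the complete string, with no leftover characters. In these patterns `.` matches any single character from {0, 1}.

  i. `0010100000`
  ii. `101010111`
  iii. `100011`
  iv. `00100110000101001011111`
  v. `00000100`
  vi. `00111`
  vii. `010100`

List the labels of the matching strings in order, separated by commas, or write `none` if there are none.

i → no match
ii → no match
iii → no match
iv → no match
v → no match
vi → no match
vii → no match

none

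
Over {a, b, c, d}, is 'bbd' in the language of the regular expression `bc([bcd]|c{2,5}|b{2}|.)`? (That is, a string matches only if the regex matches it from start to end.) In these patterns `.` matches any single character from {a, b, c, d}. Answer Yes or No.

No

Every match must start with 'bc', but 'bbd' does not.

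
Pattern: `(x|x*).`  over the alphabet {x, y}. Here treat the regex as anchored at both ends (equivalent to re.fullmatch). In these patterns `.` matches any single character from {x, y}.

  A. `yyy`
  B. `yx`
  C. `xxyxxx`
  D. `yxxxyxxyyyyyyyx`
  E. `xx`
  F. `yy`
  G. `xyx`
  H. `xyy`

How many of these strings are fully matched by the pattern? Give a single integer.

1

A. `yyy` → no match
B. `yx` → no match
C. `xxyxxx` → no match
D → no match
E. `xx` → match
F. `yy` → no match
G. `xyx` → no match
H. `xyy` → no match
Total matched: 1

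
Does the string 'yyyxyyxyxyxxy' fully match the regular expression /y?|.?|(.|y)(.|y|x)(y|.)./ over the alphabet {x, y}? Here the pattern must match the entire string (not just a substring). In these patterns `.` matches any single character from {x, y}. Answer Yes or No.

No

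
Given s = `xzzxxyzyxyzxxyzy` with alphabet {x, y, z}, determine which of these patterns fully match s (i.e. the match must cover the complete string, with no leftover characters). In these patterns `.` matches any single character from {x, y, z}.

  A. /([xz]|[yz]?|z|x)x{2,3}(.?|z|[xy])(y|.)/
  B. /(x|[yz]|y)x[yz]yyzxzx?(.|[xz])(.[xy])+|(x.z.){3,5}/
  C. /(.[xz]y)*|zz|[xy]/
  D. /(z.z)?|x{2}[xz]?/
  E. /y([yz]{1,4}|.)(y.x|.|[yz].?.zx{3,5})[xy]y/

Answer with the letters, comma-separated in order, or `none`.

B

A → no match
B → match
C → no match
D → no match
E → no match — must start with `y`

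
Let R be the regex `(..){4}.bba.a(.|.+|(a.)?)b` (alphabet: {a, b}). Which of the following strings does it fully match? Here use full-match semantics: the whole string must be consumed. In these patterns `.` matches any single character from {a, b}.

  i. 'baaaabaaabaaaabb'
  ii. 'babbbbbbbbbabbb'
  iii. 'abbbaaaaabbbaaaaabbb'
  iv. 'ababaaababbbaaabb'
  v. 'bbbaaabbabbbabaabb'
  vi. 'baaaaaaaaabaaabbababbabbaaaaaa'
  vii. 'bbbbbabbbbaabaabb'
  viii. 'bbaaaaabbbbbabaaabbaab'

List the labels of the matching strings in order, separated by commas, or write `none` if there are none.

i → no match
ii → no match
iii → no match
iv → no match
v → no match
vi → no match — must end with 'b'
vii → no match
viii → no match

none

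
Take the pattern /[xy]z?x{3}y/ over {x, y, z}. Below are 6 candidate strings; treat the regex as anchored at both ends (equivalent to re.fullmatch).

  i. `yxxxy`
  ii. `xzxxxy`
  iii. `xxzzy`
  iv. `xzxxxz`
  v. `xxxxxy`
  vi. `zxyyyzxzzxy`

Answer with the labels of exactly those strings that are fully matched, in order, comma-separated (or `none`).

i, ii

i → match
ii → match
iii → no match — must end with `xy`
iv → no match — must end with `xy`
v → no match
vi → no match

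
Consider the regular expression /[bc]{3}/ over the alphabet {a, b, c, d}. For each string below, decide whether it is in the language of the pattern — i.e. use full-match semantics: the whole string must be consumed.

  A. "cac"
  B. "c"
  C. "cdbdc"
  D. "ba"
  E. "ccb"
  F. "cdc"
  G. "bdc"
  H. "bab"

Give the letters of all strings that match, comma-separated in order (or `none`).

A → no match
B → no match
C → no match
D → no match
E → match
F → no match
G → no match
H → no match

E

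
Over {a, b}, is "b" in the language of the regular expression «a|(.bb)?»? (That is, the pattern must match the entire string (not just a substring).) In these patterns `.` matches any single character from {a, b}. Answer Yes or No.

No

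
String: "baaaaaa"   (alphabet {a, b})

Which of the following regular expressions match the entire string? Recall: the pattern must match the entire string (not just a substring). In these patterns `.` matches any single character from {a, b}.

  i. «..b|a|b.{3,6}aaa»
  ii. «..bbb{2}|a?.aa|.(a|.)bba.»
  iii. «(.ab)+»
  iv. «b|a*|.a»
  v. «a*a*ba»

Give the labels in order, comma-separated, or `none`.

i → match
ii → no match
iii → no match — must end with "ab"
iv → no match
v → no match — must end with "ba"

i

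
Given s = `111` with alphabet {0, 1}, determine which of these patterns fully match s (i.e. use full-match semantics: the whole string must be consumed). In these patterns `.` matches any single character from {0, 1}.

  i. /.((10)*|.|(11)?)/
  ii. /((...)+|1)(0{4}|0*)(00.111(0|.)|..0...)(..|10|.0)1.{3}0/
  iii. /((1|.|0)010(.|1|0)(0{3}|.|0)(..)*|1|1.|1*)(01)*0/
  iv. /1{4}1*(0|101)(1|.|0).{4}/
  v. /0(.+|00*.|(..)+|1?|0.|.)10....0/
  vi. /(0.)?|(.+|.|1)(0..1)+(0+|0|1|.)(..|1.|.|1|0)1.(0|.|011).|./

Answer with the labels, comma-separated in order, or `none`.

i → match
ii → no match — must end with `0`
iii → no match — must end with `0`
iv → no match
v → no match — must start with `0`
vi → no match

i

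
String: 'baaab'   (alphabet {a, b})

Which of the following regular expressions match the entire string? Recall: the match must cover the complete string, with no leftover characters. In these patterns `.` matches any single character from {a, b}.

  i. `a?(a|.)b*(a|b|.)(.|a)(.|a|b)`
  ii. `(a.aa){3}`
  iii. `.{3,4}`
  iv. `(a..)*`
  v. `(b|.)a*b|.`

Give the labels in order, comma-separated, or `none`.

i → no match
ii → no match — must start with 'a'
iii → no match
iv → no match
v → match

v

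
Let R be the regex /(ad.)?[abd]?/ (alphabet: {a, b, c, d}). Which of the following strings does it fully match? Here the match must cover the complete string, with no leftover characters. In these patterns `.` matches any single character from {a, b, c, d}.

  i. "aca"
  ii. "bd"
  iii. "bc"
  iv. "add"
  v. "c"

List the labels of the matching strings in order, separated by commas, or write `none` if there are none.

iv

i → no match
ii → no match
iii → no match
iv → match
v → no match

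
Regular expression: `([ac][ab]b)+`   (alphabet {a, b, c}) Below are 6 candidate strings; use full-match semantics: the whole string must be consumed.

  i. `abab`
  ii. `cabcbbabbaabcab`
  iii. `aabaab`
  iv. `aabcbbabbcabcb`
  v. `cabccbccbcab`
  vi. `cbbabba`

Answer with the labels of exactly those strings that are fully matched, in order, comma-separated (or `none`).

ii, iii

i → no match
ii → match
iii → match
iv → no match
v → no match
vi → no match — must end with `b`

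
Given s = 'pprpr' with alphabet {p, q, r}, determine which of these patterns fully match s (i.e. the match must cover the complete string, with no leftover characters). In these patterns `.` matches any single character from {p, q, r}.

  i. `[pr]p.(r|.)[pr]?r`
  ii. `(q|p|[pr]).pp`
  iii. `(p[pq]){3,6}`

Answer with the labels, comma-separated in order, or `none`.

i

i → match
ii → no match — must end with 'pp'
iii → no match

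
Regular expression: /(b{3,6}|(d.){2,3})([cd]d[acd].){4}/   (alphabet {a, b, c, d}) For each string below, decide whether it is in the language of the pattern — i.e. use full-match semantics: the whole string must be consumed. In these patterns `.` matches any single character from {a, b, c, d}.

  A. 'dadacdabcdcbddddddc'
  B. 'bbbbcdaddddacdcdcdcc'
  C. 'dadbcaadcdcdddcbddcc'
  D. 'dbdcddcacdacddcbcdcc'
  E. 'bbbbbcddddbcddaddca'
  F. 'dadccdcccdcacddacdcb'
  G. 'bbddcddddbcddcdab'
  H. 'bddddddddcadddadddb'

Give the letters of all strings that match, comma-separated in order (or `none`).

B, D, F

A → no match
B → match
C → no match
D → match
E → no match
F → match
G → no match
H → no match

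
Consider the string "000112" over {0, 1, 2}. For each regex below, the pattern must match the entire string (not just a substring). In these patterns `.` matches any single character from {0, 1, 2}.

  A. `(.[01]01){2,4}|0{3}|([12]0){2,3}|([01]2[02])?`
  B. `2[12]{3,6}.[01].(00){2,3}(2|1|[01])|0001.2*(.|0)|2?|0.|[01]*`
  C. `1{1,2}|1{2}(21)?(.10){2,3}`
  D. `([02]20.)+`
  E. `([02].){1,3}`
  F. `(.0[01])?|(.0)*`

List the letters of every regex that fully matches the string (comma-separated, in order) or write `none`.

B

A → no match
B → match
C → no match — must start with "1"
D → no match
E → no match
F → no match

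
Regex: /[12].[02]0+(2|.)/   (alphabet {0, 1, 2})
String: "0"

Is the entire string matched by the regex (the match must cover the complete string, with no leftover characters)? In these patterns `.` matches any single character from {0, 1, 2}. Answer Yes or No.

No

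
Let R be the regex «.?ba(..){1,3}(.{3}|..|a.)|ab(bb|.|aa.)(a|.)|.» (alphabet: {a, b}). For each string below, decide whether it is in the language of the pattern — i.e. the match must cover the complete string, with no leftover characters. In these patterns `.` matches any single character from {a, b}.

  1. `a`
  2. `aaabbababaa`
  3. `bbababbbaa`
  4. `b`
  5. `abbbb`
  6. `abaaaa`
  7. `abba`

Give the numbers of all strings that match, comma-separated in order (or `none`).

1, 3, 4, 5, 6, 7

1 → match
2 → no match
3 → match
4 → match
5 → match
6 → match
7 → match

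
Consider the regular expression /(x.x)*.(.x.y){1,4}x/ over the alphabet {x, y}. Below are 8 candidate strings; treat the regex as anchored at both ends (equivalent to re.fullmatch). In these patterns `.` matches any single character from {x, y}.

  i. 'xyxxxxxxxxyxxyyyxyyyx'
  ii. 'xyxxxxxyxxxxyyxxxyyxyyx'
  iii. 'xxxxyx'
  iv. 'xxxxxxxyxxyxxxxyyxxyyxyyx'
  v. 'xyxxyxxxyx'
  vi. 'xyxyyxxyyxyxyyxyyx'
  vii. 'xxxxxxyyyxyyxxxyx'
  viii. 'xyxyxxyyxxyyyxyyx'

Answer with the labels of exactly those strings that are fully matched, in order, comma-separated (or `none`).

ii, iii, iv, v, vii, viii

i → no match
ii → match
iii → match
iv → match
v → match
vi → no match
vii → match
viii → match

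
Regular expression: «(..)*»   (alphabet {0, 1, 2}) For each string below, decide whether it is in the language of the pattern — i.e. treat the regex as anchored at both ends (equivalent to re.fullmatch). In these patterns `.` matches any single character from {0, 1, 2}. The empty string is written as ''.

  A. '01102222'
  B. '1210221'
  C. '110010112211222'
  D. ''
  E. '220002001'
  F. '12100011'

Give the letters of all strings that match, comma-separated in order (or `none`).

A → match
B → no match
C → no match
D → match
E → no match
F → match

A, D, F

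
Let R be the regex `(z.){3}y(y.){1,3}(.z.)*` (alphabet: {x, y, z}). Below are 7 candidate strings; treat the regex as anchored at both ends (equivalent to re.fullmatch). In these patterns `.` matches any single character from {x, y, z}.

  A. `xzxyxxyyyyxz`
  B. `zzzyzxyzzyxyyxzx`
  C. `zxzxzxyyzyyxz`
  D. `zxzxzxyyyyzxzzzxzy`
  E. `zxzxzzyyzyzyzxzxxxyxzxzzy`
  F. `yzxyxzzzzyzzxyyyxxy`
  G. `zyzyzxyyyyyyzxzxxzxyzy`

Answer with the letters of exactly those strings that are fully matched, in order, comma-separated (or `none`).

D, G

A → no match — must start with `z`
B → no match
C → no match
D → match
E → no match
F → no match — must start with `z`
G → match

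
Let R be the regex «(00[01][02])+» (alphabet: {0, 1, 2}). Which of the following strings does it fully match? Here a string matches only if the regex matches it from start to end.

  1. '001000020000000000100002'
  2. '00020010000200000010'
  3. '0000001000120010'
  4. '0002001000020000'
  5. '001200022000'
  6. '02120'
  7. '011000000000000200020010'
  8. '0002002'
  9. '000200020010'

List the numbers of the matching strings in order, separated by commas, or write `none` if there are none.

1, 2, 3, 4, 9

1 → match
2 → match
3 → match
4 → match
5 → no match
6 → no match — must start with '00'
7 → no match — must start with '00'
8 → no match
9 → match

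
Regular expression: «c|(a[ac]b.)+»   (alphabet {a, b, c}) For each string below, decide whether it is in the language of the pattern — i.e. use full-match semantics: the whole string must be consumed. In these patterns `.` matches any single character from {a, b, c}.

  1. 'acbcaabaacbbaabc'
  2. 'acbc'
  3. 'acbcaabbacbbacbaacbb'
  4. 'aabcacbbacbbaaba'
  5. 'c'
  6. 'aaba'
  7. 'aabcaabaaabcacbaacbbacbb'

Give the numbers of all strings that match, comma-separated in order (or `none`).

1 → match
2 → match
3 → match
4 → match
5 → match
6 → match
7 → match

1, 2, 3, 4, 5, 6, 7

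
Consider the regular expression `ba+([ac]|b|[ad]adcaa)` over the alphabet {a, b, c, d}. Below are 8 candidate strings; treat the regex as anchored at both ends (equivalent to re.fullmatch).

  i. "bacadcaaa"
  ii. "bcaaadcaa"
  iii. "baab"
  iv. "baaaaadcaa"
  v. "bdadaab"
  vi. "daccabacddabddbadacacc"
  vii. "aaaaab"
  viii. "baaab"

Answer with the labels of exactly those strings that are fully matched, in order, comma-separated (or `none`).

i → no match
ii → no match — must start with "ba"
iii → match
iv → match
v → no match — must start with "ba"
vi → no match — must start with "ba"
vii → no match — must start with "ba"
viii → match

iii, iv, viii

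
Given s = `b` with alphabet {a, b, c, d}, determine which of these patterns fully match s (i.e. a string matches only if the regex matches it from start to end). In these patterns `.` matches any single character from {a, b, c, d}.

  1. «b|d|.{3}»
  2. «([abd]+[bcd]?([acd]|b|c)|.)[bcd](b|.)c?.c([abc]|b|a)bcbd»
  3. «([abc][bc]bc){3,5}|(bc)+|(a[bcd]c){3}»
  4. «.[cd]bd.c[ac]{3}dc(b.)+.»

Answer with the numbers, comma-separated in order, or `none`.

1 → match
2 → no match — must end with `bcbd`
3 → no match
4 → no match

1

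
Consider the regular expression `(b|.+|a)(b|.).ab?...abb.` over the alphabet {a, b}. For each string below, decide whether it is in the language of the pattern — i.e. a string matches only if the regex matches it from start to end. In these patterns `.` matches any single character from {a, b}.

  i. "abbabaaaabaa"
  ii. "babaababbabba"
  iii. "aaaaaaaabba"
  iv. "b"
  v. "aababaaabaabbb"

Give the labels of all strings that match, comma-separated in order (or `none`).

ii, iii, v

i → no match
ii → match
iii → match
iv → no match
v → match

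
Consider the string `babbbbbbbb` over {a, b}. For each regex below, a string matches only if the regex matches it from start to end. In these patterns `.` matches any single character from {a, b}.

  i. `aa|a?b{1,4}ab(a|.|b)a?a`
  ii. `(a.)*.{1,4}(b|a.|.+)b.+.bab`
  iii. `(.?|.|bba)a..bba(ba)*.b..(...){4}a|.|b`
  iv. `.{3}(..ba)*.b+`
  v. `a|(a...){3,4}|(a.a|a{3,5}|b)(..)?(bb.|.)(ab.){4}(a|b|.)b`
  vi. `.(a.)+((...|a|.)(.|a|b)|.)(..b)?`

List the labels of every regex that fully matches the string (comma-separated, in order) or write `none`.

iv, vi

i → no match
ii → no match — must end with `bab`
iii → no match
iv → match
v → no match
vi → match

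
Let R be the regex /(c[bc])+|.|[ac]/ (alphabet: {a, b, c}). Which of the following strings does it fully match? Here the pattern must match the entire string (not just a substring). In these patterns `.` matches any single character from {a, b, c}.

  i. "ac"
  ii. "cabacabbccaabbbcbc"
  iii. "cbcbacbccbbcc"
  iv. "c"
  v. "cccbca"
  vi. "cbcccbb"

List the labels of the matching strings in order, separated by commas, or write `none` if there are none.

iv

i. "ac" → no match
ii → no match
iii → no match
iv. "c" → match
v. "cccbca" → no match
vi. "cbcccbb" → no match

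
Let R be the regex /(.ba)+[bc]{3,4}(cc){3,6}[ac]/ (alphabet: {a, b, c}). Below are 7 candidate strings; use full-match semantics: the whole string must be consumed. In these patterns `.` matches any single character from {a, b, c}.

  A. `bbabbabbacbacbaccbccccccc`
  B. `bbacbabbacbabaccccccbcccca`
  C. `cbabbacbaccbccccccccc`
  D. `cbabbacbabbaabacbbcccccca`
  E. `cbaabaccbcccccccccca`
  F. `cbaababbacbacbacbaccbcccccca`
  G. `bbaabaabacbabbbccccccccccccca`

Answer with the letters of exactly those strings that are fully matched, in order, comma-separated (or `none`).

A → match
B → no match
C → match
D → match
E → match
F → match
G → match

A, C, D, E, F, G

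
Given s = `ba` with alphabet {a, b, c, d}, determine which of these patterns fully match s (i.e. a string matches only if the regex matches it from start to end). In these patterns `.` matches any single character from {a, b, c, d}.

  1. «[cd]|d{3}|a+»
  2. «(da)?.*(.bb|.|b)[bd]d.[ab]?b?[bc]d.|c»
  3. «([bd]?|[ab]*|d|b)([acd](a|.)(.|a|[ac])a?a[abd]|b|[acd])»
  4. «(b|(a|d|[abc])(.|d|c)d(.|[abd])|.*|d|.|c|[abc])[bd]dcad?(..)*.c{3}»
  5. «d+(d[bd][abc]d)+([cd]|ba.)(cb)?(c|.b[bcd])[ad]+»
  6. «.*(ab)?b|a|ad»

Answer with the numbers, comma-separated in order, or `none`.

1 → no match
2 → no match
3 → match
4 → no match — must end with `c`
5 → no match — must start with `d`
6 → no match

3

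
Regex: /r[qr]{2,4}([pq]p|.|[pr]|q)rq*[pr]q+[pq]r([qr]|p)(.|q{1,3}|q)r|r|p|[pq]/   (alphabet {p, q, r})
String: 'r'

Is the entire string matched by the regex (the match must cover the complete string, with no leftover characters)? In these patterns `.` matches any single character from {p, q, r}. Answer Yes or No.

Yes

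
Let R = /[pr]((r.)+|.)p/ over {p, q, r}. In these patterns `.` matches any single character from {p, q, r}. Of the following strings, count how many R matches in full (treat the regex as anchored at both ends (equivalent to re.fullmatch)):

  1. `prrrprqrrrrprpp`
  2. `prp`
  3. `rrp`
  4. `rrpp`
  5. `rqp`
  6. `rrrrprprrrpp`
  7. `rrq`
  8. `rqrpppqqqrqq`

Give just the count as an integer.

1 → no match
2. `prp` → match
3. `rrp` → match
4. `rrpp` → match
5. `rqp` → match
6. `rrrrprprrrpp` → match
7. `rrq` → no match — must end with `p`
8. `rqrpppqqqrqq` → no match — must end with `p`
Total matched: 5

5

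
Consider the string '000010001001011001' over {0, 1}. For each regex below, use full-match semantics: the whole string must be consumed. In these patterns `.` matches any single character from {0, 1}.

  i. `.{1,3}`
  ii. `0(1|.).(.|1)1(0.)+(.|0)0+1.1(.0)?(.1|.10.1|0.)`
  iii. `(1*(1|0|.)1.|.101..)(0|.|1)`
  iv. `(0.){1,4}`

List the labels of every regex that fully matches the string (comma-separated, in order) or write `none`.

ii

i → no match
ii → match
iii → no match
iv → no match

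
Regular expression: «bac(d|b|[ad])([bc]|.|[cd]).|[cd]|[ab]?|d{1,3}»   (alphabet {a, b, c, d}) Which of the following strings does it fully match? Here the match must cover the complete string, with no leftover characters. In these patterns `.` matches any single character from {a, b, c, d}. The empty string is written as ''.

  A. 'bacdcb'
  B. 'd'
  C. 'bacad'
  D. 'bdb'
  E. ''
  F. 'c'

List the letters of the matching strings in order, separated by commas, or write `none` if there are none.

A, B, E, F

A → match
B → match
C → no match
D → no match
E → match
F → match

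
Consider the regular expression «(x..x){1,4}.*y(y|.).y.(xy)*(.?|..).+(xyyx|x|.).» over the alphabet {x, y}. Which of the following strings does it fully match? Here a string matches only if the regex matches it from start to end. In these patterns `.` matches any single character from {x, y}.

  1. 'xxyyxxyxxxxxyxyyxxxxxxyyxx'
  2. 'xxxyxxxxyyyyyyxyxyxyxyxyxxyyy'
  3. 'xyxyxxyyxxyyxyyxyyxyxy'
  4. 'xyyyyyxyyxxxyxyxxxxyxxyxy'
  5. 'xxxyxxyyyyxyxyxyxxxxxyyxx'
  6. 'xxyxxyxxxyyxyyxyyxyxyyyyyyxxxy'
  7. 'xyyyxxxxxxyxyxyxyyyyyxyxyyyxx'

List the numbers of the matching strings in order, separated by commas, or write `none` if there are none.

1 → no match
2 → no match
3 → no match
4 → no match
5 → no match
6 → match
7 → no match

6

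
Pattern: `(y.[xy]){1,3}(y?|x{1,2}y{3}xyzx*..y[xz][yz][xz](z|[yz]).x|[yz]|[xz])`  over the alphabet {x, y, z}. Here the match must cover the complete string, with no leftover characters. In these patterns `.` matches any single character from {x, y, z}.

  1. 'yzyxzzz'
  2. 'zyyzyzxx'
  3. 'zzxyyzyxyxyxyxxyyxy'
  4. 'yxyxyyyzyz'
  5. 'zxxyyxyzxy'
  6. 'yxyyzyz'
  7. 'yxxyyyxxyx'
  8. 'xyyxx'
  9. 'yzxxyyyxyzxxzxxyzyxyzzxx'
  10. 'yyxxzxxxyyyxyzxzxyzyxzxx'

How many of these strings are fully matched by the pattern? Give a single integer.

1

1. 'yzyxzzz' → no match
2. 'zyyzyzxx' → no match — must start with 'y'
3 → no match — must start with 'y'
4. 'yxyxyyyzyz' → no match
5. 'zxxyyxyzxy' → no match — must start with 'y'
6. 'yxyyzyz' → match
7. 'yxxyyyxxyx' → no match
8. 'xyyxx' → no match — must start with 'y'
9 → no match
10 → no match
Total matched: 1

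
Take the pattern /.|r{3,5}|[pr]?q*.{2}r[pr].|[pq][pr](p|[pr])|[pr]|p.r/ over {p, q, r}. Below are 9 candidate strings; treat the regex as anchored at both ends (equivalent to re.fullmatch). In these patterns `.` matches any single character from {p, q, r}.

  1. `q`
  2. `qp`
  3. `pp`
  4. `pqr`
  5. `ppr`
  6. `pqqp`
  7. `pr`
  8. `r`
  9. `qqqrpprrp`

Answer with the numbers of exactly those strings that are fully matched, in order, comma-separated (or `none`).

1 → match
2 → no match
3 → no match
4 → match
5 → match
6 → no match
7 → no match
8 → match
9 → no match

1, 4, 5, 8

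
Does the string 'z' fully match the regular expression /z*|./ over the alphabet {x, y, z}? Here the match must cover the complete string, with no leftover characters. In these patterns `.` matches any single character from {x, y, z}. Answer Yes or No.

Yes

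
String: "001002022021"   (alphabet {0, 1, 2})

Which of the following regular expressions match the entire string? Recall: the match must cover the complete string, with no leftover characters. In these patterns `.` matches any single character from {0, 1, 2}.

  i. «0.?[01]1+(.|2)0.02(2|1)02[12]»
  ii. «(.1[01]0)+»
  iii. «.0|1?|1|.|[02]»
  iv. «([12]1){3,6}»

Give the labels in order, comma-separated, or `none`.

i

i → match
ii → no match — must end with "0"
iii → no match
iv → no match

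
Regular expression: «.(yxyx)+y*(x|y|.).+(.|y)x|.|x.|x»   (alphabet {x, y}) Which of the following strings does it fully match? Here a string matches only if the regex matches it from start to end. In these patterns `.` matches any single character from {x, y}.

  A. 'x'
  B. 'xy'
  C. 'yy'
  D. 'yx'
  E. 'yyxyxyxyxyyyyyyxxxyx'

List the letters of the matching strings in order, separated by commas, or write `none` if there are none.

A, B, E

A → match
B → match
C → no match
D → no match
E → match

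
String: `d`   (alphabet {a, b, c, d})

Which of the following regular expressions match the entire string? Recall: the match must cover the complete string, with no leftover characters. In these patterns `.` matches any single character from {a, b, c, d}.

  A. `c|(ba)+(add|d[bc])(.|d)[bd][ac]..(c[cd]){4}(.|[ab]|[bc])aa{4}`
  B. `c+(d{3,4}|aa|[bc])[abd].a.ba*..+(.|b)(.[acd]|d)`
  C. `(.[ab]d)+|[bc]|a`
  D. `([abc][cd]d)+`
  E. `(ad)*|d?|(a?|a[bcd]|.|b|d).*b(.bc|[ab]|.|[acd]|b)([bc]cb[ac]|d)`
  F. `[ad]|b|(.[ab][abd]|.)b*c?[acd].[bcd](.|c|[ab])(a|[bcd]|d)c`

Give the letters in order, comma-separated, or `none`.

A → no match
B → no match — must start with `c`
C → no match
D → no match
E → match
F → match

E, F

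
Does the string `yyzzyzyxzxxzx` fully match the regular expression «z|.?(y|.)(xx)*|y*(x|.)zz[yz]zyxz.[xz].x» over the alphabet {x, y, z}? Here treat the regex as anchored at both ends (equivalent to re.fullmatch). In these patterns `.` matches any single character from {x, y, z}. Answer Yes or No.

Yes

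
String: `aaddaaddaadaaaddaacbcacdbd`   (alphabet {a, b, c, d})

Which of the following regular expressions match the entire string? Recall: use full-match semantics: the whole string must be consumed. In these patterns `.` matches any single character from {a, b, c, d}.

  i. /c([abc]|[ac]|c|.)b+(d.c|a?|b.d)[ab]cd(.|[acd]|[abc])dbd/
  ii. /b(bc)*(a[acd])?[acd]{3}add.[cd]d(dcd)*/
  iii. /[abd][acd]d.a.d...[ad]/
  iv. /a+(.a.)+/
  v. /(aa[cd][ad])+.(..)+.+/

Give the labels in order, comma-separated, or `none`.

i → no match — must start with `c`
ii → no match — must start with `b`
iii → no match
iv → no match
v → match

v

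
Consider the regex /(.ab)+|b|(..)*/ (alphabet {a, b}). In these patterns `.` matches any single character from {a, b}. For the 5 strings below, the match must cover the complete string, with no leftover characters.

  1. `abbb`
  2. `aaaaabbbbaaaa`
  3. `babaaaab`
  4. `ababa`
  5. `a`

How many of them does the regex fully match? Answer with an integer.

1 → match
2 → no match
3 → match
4 → no match
5 → no match
Total matched: 2

2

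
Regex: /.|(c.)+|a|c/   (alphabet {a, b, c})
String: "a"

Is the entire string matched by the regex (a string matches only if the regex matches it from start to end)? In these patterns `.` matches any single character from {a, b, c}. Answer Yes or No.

Yes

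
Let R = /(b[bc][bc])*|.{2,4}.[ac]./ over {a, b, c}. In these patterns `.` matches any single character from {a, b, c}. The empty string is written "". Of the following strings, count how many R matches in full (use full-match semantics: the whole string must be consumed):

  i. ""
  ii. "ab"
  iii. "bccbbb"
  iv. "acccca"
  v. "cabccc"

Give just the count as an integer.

4

i. "" → match
ii. "ab" → no match
iii. "bccbbb" → match
iv. "acccca" → match
v. "cabccc" → match
Total matched: 4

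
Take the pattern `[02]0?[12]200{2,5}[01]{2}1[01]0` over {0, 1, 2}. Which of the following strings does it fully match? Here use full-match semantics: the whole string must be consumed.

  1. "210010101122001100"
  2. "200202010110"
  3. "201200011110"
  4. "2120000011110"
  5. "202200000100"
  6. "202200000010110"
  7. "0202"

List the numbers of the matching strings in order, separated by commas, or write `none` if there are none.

1 → no match
2 → no match
3 → match
4 → match
5 → match
6 → match
7 → no match — must end with "0"

3, 4, 5, 6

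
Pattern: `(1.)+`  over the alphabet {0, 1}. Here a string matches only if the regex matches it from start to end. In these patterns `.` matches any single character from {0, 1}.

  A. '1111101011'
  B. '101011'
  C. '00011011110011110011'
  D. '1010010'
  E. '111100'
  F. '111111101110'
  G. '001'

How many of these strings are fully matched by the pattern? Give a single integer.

A → match
B → match
C → no match — must start with '1'
D → no match
E → no match
F → match
G → no match — must start with '1'
Total matched: 3

3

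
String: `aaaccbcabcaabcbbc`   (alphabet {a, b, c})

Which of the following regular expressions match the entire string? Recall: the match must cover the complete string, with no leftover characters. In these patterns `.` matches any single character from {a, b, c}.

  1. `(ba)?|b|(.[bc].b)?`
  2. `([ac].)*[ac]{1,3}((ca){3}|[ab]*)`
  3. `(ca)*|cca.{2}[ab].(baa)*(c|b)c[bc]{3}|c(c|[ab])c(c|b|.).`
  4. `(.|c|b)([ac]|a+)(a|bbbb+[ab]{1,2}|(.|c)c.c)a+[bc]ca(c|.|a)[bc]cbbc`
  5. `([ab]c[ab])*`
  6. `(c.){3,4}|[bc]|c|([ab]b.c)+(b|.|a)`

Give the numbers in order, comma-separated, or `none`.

4

1 → no match
2 → no match
3 → no match
4 → match
5 → no match
6 → no match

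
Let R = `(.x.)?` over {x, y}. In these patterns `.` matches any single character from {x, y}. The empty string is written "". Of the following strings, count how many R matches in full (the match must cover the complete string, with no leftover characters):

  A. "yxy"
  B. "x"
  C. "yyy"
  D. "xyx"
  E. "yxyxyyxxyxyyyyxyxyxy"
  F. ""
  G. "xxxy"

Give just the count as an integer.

A. "yxy" → match
B. "x" → no match
C. "yyy" → no match
D. "xyx" → no match
E → no match
F. "" → match
G. "xxxy" → no match
Total matched: 2

2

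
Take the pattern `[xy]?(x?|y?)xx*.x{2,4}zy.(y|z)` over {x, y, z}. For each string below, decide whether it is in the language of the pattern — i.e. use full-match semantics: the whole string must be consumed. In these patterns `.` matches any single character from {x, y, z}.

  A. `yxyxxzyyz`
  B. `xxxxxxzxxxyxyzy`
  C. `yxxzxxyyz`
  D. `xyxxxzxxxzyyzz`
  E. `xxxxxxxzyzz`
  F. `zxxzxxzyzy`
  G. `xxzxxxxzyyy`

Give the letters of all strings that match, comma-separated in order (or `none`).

A, E, G

A → match
B → no match
C → no match
D → no match
E → match
F → no match
G → match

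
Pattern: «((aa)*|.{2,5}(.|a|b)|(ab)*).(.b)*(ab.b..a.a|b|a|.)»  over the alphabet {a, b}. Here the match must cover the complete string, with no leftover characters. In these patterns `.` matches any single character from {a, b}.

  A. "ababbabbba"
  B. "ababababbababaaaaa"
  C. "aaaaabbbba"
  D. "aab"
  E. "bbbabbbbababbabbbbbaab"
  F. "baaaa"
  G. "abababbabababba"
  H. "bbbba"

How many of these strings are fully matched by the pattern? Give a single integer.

5

A → match
B → match
C → match
D → no match
E → no match
F → match
G → no match
H → match
Total matched: 5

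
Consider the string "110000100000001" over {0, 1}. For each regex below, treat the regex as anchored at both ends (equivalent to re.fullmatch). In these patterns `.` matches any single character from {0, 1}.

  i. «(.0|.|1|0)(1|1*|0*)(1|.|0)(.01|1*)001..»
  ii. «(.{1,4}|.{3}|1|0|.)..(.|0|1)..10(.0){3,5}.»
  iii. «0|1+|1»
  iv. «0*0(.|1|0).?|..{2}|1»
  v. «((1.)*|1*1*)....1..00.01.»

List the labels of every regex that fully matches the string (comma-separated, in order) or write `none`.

i → no match
ii → match
iii → no match
iv → no match
v → no match

ii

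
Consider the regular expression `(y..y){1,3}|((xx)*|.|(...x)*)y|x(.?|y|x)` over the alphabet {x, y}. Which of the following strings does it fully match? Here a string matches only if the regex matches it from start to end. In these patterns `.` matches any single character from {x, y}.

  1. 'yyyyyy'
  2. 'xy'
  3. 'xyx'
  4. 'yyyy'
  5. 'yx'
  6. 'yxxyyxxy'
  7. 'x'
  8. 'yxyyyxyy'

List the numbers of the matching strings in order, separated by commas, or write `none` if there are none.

2, 4, 6, 7, 8

1 → no match
2 → match
3 → no match
4 → match
5 → no match
6 → match
7 → match
8 → match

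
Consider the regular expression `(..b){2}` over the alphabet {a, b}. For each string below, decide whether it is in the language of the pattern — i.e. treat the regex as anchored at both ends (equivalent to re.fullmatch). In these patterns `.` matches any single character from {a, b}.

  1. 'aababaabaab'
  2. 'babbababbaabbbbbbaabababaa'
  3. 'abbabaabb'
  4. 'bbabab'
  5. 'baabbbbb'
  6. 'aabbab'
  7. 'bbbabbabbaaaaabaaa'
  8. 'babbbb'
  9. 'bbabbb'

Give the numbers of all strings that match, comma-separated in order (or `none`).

6, 8

1 → no match
2 → no match — must end with 'b'
3 → no match
4 → no match
5 → no match
6 → match
7 → no match — must end with 'b'
8 → match
9 → no match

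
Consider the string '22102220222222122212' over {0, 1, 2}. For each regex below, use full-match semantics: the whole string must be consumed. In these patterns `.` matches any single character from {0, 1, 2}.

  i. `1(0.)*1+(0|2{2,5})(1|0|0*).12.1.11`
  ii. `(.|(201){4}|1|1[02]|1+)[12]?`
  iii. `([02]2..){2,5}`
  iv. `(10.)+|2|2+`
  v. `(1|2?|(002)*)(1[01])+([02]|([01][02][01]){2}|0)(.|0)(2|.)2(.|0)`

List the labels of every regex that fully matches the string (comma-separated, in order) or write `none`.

i → no match — must start with '1'
ii → no match
iii → match
iv → no match
v → no match

iii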